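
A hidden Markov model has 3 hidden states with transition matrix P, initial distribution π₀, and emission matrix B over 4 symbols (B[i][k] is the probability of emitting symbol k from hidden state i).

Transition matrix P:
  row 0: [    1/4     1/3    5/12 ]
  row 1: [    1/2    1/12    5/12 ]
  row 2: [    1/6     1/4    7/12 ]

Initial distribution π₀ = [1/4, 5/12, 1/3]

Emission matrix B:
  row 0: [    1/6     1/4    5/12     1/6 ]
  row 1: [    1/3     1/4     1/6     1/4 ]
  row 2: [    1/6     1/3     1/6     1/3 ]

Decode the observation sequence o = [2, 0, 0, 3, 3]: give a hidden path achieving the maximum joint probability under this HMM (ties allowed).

t=0: δ = [1.042e-01, 6.944e-02, 5.556e-02]  (obs o_0=2)
t=1: δ = [5.787e-03, 1.157e-02, 7.234e-03]  ψ = [1, 0, 0]  (obs o_1=0)
t=2: δ = [9.645e-04, 6.430e-04, 8.038e-04]  ψ = [1, 0, 1]  (obs o_2=0)
t=3: δ = [5.358e-05, 8.038e-05, 1.563e-04]  ψ = [1, 0, 2]  (obs o_3=3)
t=4: δ = [6.698e-06, 9.768e-06, 3.039e-05]  ψ = [1, 2, 2]  (obs o_4=3)
backtrack: best end state = 2; path = [0, 1, 2, 2, 2]

path = [0, 1, 2, 2, 2]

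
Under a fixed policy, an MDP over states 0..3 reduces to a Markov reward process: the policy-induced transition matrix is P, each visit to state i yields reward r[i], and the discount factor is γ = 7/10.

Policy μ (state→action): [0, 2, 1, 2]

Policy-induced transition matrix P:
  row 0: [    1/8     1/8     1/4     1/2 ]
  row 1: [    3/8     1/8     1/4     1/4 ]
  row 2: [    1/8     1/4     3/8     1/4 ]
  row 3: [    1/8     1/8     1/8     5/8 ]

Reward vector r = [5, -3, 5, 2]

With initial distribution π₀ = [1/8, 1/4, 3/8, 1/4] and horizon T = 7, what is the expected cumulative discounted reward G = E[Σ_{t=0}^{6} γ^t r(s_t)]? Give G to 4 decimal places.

G = 7.2636

t=0: π = [0.1250, 0.2500, 0.3750, 0.2500], E[r] = 2.2500, γ^t·E[r] = 2.250000, running G = 2.250000
t=1: π = [0.1875, 0.1719, 0.2656, 0.3750], E[r] = 2.5000, γ^t·E[r] = 1.750000, running G = 4.000000
t=2: π = [0.1680, 0.1582, 0.2363, 0.4375], E[r] = 2.4219, γ^t·E[r] = 1.186719, running G = 5.186719
t=3: π = [0.1646, 0.1545, 0.2249, 0.4561], E[r] = 2.3955, γ^t·E[r] = 0.821659, running G = 6.008378
t=4: π = [0.1636, 0.1531, 0.2211, 0.4622], E[r] = 2.3887, γ^t·E[r] = 0.573520, running G = 6.581898
t=5: π = [0.1633, 0.1526, 0.2199, 0.4642], E[r] = 2.3862, γ^t·E[r] = 0.401056, running G = 6.982954
t=6: π = [0.1632, 0.1525, 0.2195, 0.4649], E[r] = 2.3854, γ^t·E[r] = 0.280643, running G = 7.263598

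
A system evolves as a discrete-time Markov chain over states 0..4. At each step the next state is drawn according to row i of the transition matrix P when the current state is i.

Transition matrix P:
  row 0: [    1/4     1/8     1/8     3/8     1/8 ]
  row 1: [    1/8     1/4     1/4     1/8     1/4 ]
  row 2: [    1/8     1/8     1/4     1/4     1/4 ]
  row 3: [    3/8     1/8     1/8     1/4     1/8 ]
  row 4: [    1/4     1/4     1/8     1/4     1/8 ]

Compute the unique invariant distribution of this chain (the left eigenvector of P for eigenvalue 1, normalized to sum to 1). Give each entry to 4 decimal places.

π = [0.2407, 0.1667, 0.1667, 0.2593, 0.1667]

Balance equations π_j = Σ_i π_i·P[i][j]:
  π_0 = 1/4·π_0 + 1/8·π_1 + 1/8·π_2 + 3/8·π_3 + 1/4·π_4
  π_1 = 1/8·π_0 + 1/4·π_1 + 1/8·π_2 + 1/8·π_3 + 1/4·π_4
  π_2 = 1/8·π_0 + 1/4·π_1 + 1/4·π_2 + 1/8·π_3 + 1/8·π_4
  π_3 = 3/8·π_0 + 1/8·π_1 + 1/4·π_2 + 1/4·π_3 + 1/4·π_4
  normalize: π_0 + π_1 + π_2 + π_3 + π_4 = 1
Solving the linear system gives exactly π = [13/54, 1/6, 1/6, 7/27, 1/6].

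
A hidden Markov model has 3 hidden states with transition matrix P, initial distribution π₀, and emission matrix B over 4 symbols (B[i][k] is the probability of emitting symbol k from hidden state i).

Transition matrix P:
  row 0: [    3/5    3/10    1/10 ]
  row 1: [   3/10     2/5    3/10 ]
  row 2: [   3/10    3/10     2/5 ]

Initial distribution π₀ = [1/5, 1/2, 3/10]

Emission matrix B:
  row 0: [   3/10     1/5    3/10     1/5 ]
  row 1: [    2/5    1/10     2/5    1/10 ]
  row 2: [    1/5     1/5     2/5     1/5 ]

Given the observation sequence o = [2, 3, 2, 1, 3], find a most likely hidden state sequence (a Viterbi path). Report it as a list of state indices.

path = [1, 0, 0, 0, 0]

t=0: δ = [6.000e-02, 2.000e-01, 1.200e-01]  (obs o_0=2)
t=1: δ = [1.200e-02, 8.000e-03, 1.200e-02]  ψ = [1, 1, 1]  (obs o_1=3)
t=2: δ = [2.160e-03, 1.440e-03, 1.920e-03]  ψ = [0, 0, 2]  (obs o_2=2)
t=3: δ = [2.592e-04, 6.480e-05, 1.536e-04]  ψ = [0, 0, 2]  (obs o_3=1)
t=4: δ = [3.110e-05, 7.776e-06, 1.229e-05]  ψ = [0, 0, 2]  (obs o_4=3)
backtrack: best end state = 0; path = [1, 0, 0, 0, 0]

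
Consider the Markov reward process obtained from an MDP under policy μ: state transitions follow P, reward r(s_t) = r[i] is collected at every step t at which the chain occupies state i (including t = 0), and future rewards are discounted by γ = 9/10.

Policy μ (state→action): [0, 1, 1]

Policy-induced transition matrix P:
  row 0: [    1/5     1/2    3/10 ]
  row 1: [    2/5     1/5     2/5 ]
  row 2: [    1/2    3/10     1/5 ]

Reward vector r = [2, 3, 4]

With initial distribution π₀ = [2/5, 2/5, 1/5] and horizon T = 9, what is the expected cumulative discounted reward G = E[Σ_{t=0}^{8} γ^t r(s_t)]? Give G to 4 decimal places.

t=0: π = [0.4000, 0.4000, 0.2000], E[r] = 2.8000, γ^t·E[r] = 2.800000, running G = 2.800000
t=1: π = [0.3400, 0.3400, 0.3200], E[r] = 2.9800, γ^t·E[r] = 2.682000, running G = 5.482000
t=2: π = [0.3640, 0.3340, 0.3020], E[r] = 2.9380, γ^t·E[r] = 2.379780, running G = 7.861780
t=3: π = [0.3574, 0.3394, 0.3032], E[r] = 2.9458, γ^t·E[r] = 2.147488, running G = 10.009268
t=4: π = [0.3588, 0.3375, 0.3036], E[r] = 2.9448, γ^t·E[r] = 1.932070, running G = 11.941338
t=5: π = [0.3586, 0.3380, 0.3034], E[r] = 2.9448, γ^t·E[r] = 1.738874, running G = 13.680212
t=6: π = [0.3586, 0.3379, 0.3035], E[r] = 2.9448, γ^t·E[r] = 1.565010, running G = 15.245222
t=7: π = [0.3586, 0.3379, 0.3034], E[r] = 2.9448, γ^t·E[r] = 1.408500, running G = 16.653722
t=8: π = [0.3586, 0.3379, 0.3034], E[r] = 2.9448, γ^t·E[r] = 1.267652, running G = 17.921374

G = 17.9214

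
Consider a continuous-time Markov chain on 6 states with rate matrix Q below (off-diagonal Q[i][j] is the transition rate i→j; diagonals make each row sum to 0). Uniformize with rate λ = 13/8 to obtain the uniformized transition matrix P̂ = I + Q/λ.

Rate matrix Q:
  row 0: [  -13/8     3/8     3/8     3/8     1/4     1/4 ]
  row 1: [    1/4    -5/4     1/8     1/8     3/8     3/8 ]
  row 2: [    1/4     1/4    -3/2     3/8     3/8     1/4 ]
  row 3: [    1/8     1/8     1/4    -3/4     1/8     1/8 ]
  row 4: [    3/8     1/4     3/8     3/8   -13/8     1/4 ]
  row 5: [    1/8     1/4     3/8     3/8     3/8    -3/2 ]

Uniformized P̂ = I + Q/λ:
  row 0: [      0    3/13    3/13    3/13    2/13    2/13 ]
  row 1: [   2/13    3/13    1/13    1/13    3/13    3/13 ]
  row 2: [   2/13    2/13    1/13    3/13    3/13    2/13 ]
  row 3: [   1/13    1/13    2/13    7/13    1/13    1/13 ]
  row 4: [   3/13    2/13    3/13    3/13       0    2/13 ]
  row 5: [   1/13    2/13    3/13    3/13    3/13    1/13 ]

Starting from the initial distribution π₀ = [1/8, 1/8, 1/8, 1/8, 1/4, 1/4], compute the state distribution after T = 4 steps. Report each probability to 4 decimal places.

π = [0.1143, 0.1519, 0.1599, 0.2975, 0.1435, 0.1328]

t=0: π = [0.1250, 0.1250, 0.1250, 0.1250, 0.2500, 0.2500]
t=1: π = [0.1250, 0.1635, 0.1827, 0.2500, 0.1442, 0.1346]
t=2: π = [0.1161, 0.1568, 0.1583, 0.2825, 0.1494, 0.1368]
t=3: π = [0.1152, 0.1531, 0.1606, 0.2936, 0.1439, 0.1336]
t=4: π = [0.1143, 0.1519, 0.1599, 0.2975, 0.1435, 0.1328]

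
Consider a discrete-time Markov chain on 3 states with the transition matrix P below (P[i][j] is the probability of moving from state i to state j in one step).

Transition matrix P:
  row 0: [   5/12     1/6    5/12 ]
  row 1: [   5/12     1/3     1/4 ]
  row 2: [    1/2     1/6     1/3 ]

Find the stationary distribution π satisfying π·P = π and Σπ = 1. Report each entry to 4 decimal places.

Balance equations π_j = Σ_i π_i·P[i][j]:
  π_0 = 5/12·π_0 + 5/12·π_1 + 1/2·π_2
  π_1 = 1/6·π_0 + 1/3·π_1 + 1/6·π_2
  normalize: π_0 + π_1 + π_2 = 1
Solving the linear system gives exactly π = [29/65, 1/5, 23/65].

π = [0.4462, 0.2000, 0.3538]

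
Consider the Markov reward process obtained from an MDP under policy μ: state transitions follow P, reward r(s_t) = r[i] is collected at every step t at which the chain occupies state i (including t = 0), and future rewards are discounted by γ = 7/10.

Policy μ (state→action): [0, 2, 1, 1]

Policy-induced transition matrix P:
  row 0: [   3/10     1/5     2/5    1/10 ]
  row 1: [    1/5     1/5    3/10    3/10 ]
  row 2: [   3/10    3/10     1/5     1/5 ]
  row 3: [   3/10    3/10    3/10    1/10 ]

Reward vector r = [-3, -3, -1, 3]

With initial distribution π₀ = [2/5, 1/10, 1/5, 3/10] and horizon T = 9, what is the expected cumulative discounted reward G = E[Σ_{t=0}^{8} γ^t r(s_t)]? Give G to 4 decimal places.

G = -3.8489

t=0: π = [0.4000, 0.1000, 0.2000, 0.3000], E[r] = -0.8000, γ^t·E[r] = -0.800000, running G = -0.800000
t=1: π = [0.2900, 0.2500, 0.3200, 0.1400], E[r] = -1.5200, γ^t·E[r] = -1.064000, running G = -1.864000
t=2: π = [0.2750, 0.2460, 0.2970, 0.1820], E[r] = -1.3140, γ^t·E[r] = -0.643860, running G = -2.507860
t=3: π = [0.2754, 0.2479, 0.2978, 0.1789], E[r] = -1.3310, γ^t·E[r] = -0.456533, running G = -2.964393
t=4: π = [0.2752, 0.2477, 0.2978, 0.1794], E[r] = -1.3283, γ^t·E[r] = -0.318930, running G = -3.283323
t=5: π = [0.2752, 0.2477, 0.2977, 0.1793], E[r] = -1.3287, γ^t·E[r] = -0.223306, running G = -3.506629
t=6: π = [0.2752, 0.2477, 0.2977, 0.1793], E[r] = -1.3286, γ^t·E[r] = -0.156309, running G = -3.662937
t=7: π = [0.2752, 0.2477, 0.2977, 0.1793], E[r] = -1.3286, γ^t·E[r] = -0.109417, running G = -3.772354
t=8: π = [0.2752, 0.2477, 0.2977, 0.1793], E[r] = -1.3286, γ^t·E[r] = -0.076592, running G = -3.848946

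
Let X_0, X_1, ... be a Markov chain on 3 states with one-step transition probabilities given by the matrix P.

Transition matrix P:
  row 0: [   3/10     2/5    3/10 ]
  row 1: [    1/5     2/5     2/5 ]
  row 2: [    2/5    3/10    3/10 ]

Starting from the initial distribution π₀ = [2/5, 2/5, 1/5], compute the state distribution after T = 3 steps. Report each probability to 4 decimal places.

π = [0.2972, 0.3662, 0.3366]

t=0: π = [0.4000, 0.4000, 0.2000]
t=1: π = [0.2800, 0.3800, 0.3400]
t=2: π = [0.2960, 0.3660, 0.3380]
t=3: π = [0.2972, 0.3662, 0.3366]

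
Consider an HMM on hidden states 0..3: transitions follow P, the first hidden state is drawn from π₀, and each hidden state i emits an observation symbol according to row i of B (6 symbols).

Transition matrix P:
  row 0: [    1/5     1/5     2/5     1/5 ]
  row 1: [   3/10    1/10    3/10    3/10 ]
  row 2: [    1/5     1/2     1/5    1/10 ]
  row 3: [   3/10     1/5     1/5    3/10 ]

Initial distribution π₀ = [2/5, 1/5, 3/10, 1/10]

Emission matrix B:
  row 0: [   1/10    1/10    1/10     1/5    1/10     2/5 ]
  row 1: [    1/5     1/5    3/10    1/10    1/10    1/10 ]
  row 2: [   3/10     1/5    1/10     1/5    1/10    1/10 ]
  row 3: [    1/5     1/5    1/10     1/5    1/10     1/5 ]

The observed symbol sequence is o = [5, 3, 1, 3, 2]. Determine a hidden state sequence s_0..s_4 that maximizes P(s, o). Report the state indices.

path = [0, 2, 1, 2, 1]

t=0: δ = [1.600e-01, 2.000e-02, 3.000e-02, 2.000e-02]  (obs o_0=5)
t=1: δ = [6.400e-03, 3.200e-03, 1.280e-02, 6.400e-03]  ψ = [0, 0, 0, 0]  (obs o_1=3)
t=2: δ = [2.560e-04, 1.280e-03, 5.120e-04, 3.840e-04]  ψ = [2, 2, 0, 3]  (obs o_2=1)
t=3: δ = [7.680e-05, 2.560e-05, 7.680e-05, 7.680e-05]  ψ = [1, 2, 1, 1]  (obs o_3=3)
t=4: δ = [2.304e-06, 1.152e-05, 3.072e-06, 2.304e-06]  ψ = [3, 2, 0, 3]  (obs o_4=2)
backtrack: best end state = 1; path = [0, 2, 1, 2, 1]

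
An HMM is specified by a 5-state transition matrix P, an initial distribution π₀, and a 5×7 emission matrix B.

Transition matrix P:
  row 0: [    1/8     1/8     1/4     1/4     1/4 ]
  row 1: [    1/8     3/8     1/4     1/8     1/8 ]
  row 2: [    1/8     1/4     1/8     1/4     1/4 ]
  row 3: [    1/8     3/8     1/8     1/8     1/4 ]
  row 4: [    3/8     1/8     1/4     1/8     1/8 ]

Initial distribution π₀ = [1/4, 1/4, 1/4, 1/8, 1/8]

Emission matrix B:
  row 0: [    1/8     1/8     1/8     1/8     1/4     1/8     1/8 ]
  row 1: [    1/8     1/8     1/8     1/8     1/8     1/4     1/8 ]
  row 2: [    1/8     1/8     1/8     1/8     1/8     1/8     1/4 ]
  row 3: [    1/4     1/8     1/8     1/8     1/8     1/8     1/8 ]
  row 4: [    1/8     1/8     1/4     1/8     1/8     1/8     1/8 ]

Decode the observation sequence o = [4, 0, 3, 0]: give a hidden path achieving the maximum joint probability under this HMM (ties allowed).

path = [0, 3, 1, 1]

t=0: δ = [6.250e-02, 3.125e-02, 3.125e-02, 1.562e-02, 1.562e-02]  (obs o_0=4)
t=1: δ = [9.766e-04, 1.465e-03, 1.953e-03, 3.906e-03, 1.953e-03]  ψ = [0, 1, 0, 0, 0]  (obs o_1=0)
t=2: δ = [9.155e-05, 1.831e-04, 6.104e-05, 6.104e-05, 1.221e-04]  ψ = [4, 3, 3, 2, 3]  (obs o_2=3)
t=3: δ = [5.722e-06, 8.583e-06, 5.722e-06, 5.722e-06, 2.861e-06]  ψ = [4, 1, 1, 0, 0]  (obs o_3=0)
backtrack: best end state = 1; path = [0, 3, 1, 1]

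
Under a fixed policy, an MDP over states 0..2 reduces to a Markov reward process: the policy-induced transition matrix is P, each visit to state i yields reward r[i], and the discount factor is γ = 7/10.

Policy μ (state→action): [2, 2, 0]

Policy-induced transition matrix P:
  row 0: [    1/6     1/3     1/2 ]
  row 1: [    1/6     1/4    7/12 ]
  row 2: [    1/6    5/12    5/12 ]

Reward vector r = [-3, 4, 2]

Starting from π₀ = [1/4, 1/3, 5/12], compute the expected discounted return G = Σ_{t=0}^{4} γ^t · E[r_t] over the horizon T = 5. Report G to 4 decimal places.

t=0: π = [0.2500, 0.3333, 0.4167], E[r] = 1.4167, γ^t·E[r] = 1.416667, running G = 1.416667
t=1: π = [0.1667, 0.3403, 0.4931], E[r] = 1.8472, γ^t·E[r] = 1.293056, running G = 2.709722
t=2: π = [0.1667, 0.3461, 0.4873], E[r] = 1.8588, γ^t·E[r] = 0.910810, running G = 3.620532
t=3: π = [0.1667, 0.3451, 0.4882], E[r] = 1.8569, γ^t·E[r] = 0.636905, running G = 4.257438
t=4: π = [0.1667, 0.3453, 0.4881], E[r] = 1.8572, γ^t·E[r] = 0.445911, running G = 4.703349

G = 4.7033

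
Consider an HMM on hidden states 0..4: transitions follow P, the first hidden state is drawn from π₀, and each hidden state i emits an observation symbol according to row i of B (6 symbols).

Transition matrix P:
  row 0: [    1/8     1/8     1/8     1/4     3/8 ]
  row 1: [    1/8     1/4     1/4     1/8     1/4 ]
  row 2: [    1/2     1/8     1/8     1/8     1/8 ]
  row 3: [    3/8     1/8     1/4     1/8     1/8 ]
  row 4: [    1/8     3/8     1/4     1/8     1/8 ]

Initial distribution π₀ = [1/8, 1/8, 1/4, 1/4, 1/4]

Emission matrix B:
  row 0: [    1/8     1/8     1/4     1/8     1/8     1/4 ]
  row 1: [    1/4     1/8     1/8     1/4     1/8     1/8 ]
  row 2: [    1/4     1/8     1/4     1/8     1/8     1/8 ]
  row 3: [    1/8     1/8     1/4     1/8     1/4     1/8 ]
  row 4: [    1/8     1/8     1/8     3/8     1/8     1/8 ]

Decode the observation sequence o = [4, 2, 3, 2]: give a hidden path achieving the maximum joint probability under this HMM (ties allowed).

t=0: δ = [1.562e-02, 1.562e-02, 3.125e-02, 6.250e-02, 3.125e-02]  (obs o_0=4)
t=1: δ = [5.859e-03, 1.465e-03, 3.906e-03, 1.953e-03, 9.766e-04]  ψ = [3, 4, 3, 3, 3]  (obs o_1=2)
t=2: δ = [2.441e-04, 1.831e-04, 9.155e-05, 1.831e-04, 8.240e-04]  ψ = [2, 0, 0, 0, 0]  (obs o_2=3)
t=3: δ = [2.575e-05, 3.862e-05, 5.150e-05, 2.575e-05, 1.287e-05]  ψ = [4, 4, 4, 4, 4]  (obs o_3=2)
backtrack: best end state = 2; path = [3, 0, 4, 2]

path = [3, 0, 4, 2]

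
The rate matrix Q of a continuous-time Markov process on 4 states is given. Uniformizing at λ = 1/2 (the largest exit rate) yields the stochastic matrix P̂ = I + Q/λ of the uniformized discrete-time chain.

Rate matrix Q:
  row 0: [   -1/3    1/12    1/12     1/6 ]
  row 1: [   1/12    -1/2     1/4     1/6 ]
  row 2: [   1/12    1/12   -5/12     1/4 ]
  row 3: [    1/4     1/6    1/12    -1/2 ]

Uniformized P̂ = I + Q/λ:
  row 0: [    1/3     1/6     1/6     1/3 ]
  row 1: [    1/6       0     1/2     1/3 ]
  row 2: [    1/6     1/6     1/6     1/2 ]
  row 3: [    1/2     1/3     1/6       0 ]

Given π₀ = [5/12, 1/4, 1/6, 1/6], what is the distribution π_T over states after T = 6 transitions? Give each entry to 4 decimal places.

t=0: π = [0.4167, 0.2500, 0.1667, 0.1667]
t=1: π = [0.2917, 0.1528, 0.2500, 0.3056]
t=2: π = [0.3171, 0.1921, 0.2176, 0.2731]
t=3: π = [0.3106, 0.1802, 0.2307, 0.2785]
t=4: π = [0.3113, 0.1831, 0.2267, 0.2789]
t=5: π = [0.3115, 0.1826, 0.2277, 0.2781]
t=6: π = [0.3113, 0.1826, 0.2275, 0.2786]

π = [0.3113, 0.1826, 0.2275, 0.2786]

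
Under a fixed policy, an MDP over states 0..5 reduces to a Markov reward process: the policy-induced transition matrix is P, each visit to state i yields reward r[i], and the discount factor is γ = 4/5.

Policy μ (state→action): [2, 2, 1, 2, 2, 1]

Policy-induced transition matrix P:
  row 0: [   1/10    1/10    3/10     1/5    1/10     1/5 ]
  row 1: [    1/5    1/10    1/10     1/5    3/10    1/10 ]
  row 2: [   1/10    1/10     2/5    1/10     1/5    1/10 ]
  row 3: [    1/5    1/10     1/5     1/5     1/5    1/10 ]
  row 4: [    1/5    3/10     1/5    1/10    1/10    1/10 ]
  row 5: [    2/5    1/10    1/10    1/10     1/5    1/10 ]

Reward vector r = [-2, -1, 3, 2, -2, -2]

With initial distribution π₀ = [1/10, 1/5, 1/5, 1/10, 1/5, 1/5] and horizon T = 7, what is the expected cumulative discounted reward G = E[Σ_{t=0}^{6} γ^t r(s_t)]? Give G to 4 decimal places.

t=0: π = [0.1000, 0.2000, 0.2000, 0.1000, 0.2000, 0.2000], E[r] = -0.4000, γ^t·E[r] = -0.400000, running G = -0.400000
t=1: π = [0.2100, 0.1400, 0.2100, 0.1400, 0.1900, 0.1100], E[r] = -0.2500, γ^t·E[r] = -0.200000, running G = -0.600000
t=2: π = [0.1800, 0.1380, 0.2380, 0.1490, 0.1740, 0.1210], E[r] = -0.0760, γ^t·E[r] = -0.048640, running G = -0.648640
t=3: π = [0.1824, 0.1348, 0.2397, 0.1467, 0.1784, 0.1180], E[r] = -0.0799, γ^t·E[r] = -0.040909, running G = -0.689549
t=4: π = [0.1814, 0.1357, 0.2409, 0.1464, 0.1774, 0.1182], E[r] = -0.0743, γ^t·E[r] = -0.030417, running G = -0.719966
t=5: π = [0.1814, 0.1355, 0.2409, 0.1463, 0.1777, 0.1181], E[r] = -0.0745, γ^t·E[r] = -0.024412, running G = -0.744378
t=6: π = [0.1814, 0.1355, 0.2410, 0.1463, 0.1776, 0.1181], E[r] = -0.0743, γ^t·E[r] = -0.019487, running G = -0.763865

G = -0.7639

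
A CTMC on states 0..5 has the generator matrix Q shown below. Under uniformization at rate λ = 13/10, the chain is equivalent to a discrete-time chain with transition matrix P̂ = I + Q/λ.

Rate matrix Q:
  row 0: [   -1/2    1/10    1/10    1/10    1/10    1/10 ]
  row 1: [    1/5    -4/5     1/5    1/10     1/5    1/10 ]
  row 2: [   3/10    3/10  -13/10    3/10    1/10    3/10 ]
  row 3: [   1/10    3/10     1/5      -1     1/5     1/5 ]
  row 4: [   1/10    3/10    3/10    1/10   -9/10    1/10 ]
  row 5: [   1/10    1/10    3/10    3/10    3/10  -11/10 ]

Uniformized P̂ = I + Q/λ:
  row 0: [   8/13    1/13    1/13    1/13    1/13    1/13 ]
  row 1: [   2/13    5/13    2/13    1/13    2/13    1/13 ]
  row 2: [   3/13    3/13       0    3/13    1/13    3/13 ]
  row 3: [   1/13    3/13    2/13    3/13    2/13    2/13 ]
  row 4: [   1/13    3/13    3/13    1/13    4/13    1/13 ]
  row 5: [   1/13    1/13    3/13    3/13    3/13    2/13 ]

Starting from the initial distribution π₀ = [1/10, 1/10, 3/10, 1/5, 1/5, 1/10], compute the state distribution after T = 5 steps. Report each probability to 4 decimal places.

t=0: π = [0.1000, 0.1000, 0.3000, 0.2000, 0.2000, 0.1000]
t=1: π = [0.1846, 0.2154, 0.1231, 0.1692, 0.1615, 0.1462]
t=2: π = [0.2118, 0.2130, 0.1444, 0.1444, 0.1663, 0.1201]
t=3: π = [0.2296, 0.2125, 0.1374, 0.1398, 0.1613, 0.1195]
t=4: π = [0.2380, 0.2098, 0.1366, 0.1380, 0.1596, 0.1180]
t=5: π = [0.2422, 0.2083, 0.1359, 0.1373, 0.1587, 0.1176]

π = [0.2422, 0.2083, 0.1359, 0.1373, 0.1587, 0.1176]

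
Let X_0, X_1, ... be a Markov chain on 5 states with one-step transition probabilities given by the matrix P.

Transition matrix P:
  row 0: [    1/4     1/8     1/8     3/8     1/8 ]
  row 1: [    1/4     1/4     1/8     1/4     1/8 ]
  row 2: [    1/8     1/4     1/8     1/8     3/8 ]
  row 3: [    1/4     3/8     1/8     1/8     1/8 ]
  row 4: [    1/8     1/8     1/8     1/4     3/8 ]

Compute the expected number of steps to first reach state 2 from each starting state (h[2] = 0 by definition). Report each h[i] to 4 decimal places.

First-step conditioning: h[2] = 0; for i ≠ 2, h[i] = 1 + Σ_k P[i][k]·h[k].
  h[0] = 1 + 1/4·h[0] + 1/8·h[1] + 3/8·h[3] + 1/8·h[4]
  h[1] = 1 + 1/4·h[0] + 1/4·h[1] + 1/4·h[3] + 1/8·h[4]
  h[3] = 1 + 1/4·h[0] + 3/8·h[1] + 1/8·h[3] + 1/8·h[4]
  h[4] = 1 + 1/8·h[0] + 1/8·h[1] + 1/4·h[3] + 3/8·h[4]
Solving the 4×4 linear system over states ≠ 2 gives exactly h = [8, 8, 0, 8, 8] (h[2] = 0 is the target).

h = [8.0000, 8.0000, 0.0000, 8.0000, 8.0000]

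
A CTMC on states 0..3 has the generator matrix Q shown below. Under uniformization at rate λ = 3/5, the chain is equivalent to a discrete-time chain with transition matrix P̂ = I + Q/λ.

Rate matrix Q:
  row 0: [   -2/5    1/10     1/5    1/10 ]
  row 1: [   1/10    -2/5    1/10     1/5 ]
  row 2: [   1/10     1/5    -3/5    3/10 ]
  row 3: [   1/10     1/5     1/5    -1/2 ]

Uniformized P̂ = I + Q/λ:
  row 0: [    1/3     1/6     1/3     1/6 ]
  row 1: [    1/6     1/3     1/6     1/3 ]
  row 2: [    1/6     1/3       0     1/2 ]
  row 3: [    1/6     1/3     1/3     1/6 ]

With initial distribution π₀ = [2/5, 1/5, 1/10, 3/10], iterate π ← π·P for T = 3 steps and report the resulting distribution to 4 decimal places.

π = [0.2009, 0.2991, 0.2176, 0.2824]

t=0: π = [0.4000, 0.2000, 0.1000, 0.3000]
t=1: π = [0.2333, 0.2667, 0.2667, 0.2333]
t=2: π = [0.2056, 0.2944, 0.2000, 0.3000]
t=3: π = [0.2009, 0.2991, 0.2176, 0.2824]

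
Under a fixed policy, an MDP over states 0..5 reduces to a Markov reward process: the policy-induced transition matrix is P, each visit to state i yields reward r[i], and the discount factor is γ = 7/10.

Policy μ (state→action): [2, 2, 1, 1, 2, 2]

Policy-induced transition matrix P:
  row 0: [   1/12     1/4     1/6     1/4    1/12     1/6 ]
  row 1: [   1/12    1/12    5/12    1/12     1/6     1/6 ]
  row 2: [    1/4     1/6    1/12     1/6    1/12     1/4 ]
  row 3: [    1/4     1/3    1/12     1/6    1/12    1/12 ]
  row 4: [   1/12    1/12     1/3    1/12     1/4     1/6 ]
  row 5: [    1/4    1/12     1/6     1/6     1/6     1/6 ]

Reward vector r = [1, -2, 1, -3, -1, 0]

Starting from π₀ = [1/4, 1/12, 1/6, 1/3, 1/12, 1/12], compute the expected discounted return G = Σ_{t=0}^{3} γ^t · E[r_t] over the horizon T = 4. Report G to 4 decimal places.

t=0: π = [0.2500, 0.0833, 0.1667, 0.3333, 0.0833, 0.0833], E[r] = -0.8333, γ^t·E[r] = -0.833333, running G = -0.833333
t=1: π = [0.1806, 0.2222, 0.1597, 0.1736, 0.1111, 0.1528], E[r] = -0.7361, γ^t·E[r] = -0.515278, running G = -1.348611
t=2: π = [0.1644, 0.1701, 0.2130, 0.1539, 0.1331, 0.1655], E[r] = -0.5579, γ^t·E[r] = -0.273356, running G = -1.621968
t=3: π = [0.1721, 0.1670, 0.2008, 0.1551, 0.1335, 0.1716], E[r] = -0.5598, γ^t·E[r] = -0.192011, running G = -1.813979

G = -1.8140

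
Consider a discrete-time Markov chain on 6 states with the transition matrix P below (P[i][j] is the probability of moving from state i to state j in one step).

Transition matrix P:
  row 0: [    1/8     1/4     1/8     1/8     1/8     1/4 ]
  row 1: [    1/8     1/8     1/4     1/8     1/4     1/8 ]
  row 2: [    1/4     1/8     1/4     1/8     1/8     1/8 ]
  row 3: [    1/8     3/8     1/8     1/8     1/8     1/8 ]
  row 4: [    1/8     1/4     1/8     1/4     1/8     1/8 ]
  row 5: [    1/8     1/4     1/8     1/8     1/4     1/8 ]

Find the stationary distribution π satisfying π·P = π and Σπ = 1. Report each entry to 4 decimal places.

Balance equations π_j = Σ_i π_i·P[i][j]:
  π_0 = 1/8·π_0 + 1/8·π_1 + 1/4·π_2 + 1/8·π_3 + 1/8·π_4 + 1/8·π_5
  π_1 = 1/4·π_0 + 1/8·π_1 + 1/8·π_2 + 3/8·π_3 + 1/4·π_4 + 1/4·π_5
  π_2 = 1/8·π_0 + 1/4·π_1 + 1/4·π_2 + 1/8·π_3 + 1/8·π_4 + 1/8·π_5
  π_3 = 1/8·π_0 + 1/8·π_1 + 1/8·π_2 + 1/8·π_3 + 1/4·π_4 + 1/8·π_5
  π_4 = 1/8·π_0 + 1/4·π_1 + 1/8·π_2 + 1/8·π_3 + 1/8·π_4 + 1/4·π_5
  normalize: π_0 + π_1 + π_2 + π_3 + π_4 + π_5 = 1
Solving the linear system gives exactly π = [5487/37385, 8192/37385, 6511/37385, 5469/37385, 6367/37385, 5359/37385].

π = [0.1468, 0.2191, 0.1742, 0.1463, 0.1703, 0.1433]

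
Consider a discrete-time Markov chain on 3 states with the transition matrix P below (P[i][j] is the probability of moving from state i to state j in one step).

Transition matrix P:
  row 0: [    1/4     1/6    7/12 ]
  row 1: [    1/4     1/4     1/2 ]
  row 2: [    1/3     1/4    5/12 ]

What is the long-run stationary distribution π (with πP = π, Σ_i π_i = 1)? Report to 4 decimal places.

Balance equations π_j = Σ_i π_i·P[i][j]:
  π_0 = 1/4·π_0 + 1/4·π_1 + 1/3·π_2
  π_1 = 1/6·π_0 + 1/4·π_1 + 1/4·π_2
  normalize: π_0 + π_1 + π_2 = 1
Solving the linear system gives exactly π = [9/31, 7/31, 15/31].

π = [0.2903, 0.2258, 0.4839]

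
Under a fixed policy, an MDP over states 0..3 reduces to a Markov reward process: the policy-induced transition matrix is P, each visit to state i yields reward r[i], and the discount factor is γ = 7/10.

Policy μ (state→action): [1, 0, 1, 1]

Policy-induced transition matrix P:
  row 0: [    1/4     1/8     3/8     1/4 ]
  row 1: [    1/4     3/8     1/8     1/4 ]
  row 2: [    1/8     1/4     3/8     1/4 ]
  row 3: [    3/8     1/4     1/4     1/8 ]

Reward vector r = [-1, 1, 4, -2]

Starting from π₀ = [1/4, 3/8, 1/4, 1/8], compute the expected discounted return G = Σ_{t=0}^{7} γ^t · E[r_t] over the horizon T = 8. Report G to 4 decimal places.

G = 2.3144

t=0: π = [0.2500, 0.3750, 0.2500, 0.1250], E[r] = 0.8750, γ^t·E[r] = 0.875000, running G = 0.875000
t=1: π = [0.2344, 0.2656, 0.2656, 0.2344], E[r] = 0.6250, γ^t·E[r] = 0.437500, running G = 1.312500
t=2: π = [0.2461, 0.2539, 0.2793, 0.2207], E[r] = 0.6836, γ^t·E[r] = 0.334961, running G = 1.647461
t=3: π = [0.2427, 0.2510, 0.2839, 0.2224], E[r] = 0.6992, γ^t·E[r] = 0.239832, running G = 1.887293
t=4: π = [0.2423, 0.2510, 0.2845, 0.2222], E[r] = 0.7021, γ^t·E[r] = 0.168586, running G = 2.055879
t=5: π = [0.2422, 0.2511, 0.2845, 0.2222], E[r] = 0.7023, γ^t·E[r] = 0.118033, running G = 2.173912
t=6: π = [0.2422, 0.2511, 0.2844, 0.2222], E[r] = 0.7022, γ^t·E[r] = 0.082618, running G = 2.256530
t=7: π = [0.2422, 0.2511, 0.2844, 0.2222], E[r] = 0.7022, γ^t·E[r] = 0.057831, running G = 2.314361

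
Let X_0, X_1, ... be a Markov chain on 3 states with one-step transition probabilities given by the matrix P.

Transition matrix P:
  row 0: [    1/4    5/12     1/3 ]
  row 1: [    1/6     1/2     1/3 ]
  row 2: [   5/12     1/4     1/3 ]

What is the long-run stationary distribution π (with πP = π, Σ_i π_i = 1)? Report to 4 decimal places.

Balance equations π_j = Σ_i π_i·P[i][j]:
  π_0 = 1/4·π_0 + 1/6·π_1 + 5/12·π_2
  π_1 = 5/12·π_0 + 1/2·π_1 + 1/4·π_2
  normalize: π_0 + π_1 + π_2 = 1
Solving the linear system gives exactly π = [3/11, 13/33, 1/3].

π = [0.2727, 0.3939, 0.3333]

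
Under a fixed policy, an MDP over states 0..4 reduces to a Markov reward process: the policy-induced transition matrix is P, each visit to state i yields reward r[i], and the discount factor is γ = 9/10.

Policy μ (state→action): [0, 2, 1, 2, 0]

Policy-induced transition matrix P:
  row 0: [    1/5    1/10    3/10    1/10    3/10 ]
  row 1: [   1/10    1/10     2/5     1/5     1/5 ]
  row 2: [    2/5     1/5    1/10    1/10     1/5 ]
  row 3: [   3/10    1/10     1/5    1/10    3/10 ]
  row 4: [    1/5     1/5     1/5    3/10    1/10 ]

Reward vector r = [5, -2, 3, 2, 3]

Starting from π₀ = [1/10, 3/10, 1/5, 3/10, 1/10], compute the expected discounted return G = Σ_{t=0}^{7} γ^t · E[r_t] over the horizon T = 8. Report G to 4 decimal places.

G = 13.7207

t=0: π = [0.1000, 0.3000, 0.2000, 0.3000, 0.1000], E[r] = 1.4000, γ^t·E[r] = 1.400000, running G = 1.400000
t=1: π = [0.2400, 0.1300, 0.2500, 0.1500, 0.2300], E[r] = 2.6800, γ^t·E[r] = 2.412000, running G = 3.812000
t=2: π = [0.2520, 0.1480, 0.2250, 0.1590, 0.2160], E[r] = 2.6050, γ^t·E[r] = 2.110050, running G = 5.922050
t=3: π = [0.2461, 0.1441, 0.2323, 0.1580, 0.2195], E[r] = 2.6137, γ^t·E[r] = 1.905387, running G = 7.827437
t=4: π = [0.2479, 0.1452, 0.2302, 0.1583, 0.2185], E[r] = 2.6115, γ^t·E[r] = 1.713399, running G = 9.540836
t=5: π = [0.2474, 0.1449, 0.2308, 0.1582, 0.2188], E[r] = 2.6122, γ^t·E[r] = 1.542458, running G = 11.083294
t=6: π = [0.2475, 0.1450, 0.2306, 0.1582, 0.2187], E[r] = 2.6120, γ^t·E[r] = 1.388104, running G = 12.471398
t=7: π = [0.2475, 0.1449, 0.2307, 0.1582, 0.2187], E[r] = 2.6120, γ^t·E[r] = 1.249322, running G = 13.720720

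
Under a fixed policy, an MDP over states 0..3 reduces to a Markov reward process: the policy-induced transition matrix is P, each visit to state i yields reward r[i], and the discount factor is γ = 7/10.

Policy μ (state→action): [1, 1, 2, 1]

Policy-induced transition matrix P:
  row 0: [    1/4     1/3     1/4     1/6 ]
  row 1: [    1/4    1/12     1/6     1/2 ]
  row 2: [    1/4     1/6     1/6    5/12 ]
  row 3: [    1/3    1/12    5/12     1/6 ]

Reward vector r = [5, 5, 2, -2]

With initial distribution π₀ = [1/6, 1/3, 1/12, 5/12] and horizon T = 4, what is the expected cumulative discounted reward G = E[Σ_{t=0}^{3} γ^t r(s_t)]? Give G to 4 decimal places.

t=0: π = [0.1667, 0.3333, 0.0833, 0.4167], E[r] = 1.8333, γ^t·E[r] = 1.833333, running G = 1.833333
t=1: π = [0.2847, 0.1319, 0.2847, 0.2986], E[r] = 2.0556, γ^t·E[r] = 1.438889, running G = 3.272222
t=2: π = [0.2749, 0.1782, 0.2650, 0.2818], E[r] = 2.2321, γ^t·E[r] = 1.093709, running G = 4.365932
t=3: π = [0.2735, 0.1741, 0.2600, 0.2923], E[r] = 2.1735, γ^t·E[r] = 0.745516, running G = 5.111447

G = 5.1114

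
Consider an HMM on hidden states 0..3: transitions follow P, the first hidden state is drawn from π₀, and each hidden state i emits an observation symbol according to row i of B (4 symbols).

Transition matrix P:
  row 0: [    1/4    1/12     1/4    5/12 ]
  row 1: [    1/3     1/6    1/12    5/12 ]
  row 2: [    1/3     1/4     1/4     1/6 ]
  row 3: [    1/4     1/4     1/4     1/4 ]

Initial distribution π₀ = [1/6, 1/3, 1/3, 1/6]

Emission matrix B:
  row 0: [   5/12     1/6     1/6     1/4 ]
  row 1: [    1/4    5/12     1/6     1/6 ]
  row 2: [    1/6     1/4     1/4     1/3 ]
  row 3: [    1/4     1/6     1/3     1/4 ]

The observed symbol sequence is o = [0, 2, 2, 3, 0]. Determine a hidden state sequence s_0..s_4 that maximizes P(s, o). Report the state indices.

path = [1, 3, 3, 2, 0]

t=0: δ = [6.944e-02, 8.333e-02, 5.556e-02, 4.167e-02]  (obs o_0=0)
t=1: δ = [4.630e-03, 2.315e-03, 4.340e-03, 1.157e-02]  ψ = [1, 1, 0, 1]  (obs o_1=2)
t=2: δ = [4.823e-04, 4.823e-04, 7.234e-04, 9.645e-04]  ψ = [3, 3, 3, 3]  (obs o_2=2)
t=3: δ = [6.028e-05, 4.019e-05, 8.038e-05, 6.028e-05]  ψ = [2, 3, 3, 3]  (obs o_3=3)
t=4: δ = [1.116e-05, 5.023e-06, 3.349e-06, 6.279e-06]  ψ = [2, 2, 2, 0]  (obs o_4=0)
backtrack: best end state = 0; path = [1, 3, 3, 2, 0]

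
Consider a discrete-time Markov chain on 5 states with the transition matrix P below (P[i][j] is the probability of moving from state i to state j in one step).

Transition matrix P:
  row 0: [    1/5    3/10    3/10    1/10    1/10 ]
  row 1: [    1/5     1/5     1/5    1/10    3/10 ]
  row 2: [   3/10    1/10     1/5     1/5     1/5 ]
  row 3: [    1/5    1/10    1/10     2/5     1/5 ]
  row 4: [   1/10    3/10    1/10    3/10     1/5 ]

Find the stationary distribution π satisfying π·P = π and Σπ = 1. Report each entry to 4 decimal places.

π = [0.1977, 0.1995, 0.1772, 0.2254, 0.2002]

Balance equations π_j = Σ_i π_i·P[i][j]:
  π_0 = 1/5·π_0 + 1/5·π_1 + 3/10·π_2 + 1/5·π_3 + 1/10·π_4
  π_1 = 3/10·π_0 + 1/5·π_1 + 1/10·π_2 + 1/10·π_3 + 3/10·π_4
  π_2 = 3/10·π_0 + 1/5·π_1 + 1/5·π_2 + 1/10·π_3 + 1/10·π_4
  π_3 = 1/10·π_0 + 1/10·π_1 + 1/5·π_2 + 2/5·π_3 + 3/10·π_4
  normalize: π_0 + π_1 + π_2 + π_3 + π_4 = 1
Solving the linear system gives exactly π = [1515/7663, 1529/7663, 14/79, 1727/7663, 1534/7663].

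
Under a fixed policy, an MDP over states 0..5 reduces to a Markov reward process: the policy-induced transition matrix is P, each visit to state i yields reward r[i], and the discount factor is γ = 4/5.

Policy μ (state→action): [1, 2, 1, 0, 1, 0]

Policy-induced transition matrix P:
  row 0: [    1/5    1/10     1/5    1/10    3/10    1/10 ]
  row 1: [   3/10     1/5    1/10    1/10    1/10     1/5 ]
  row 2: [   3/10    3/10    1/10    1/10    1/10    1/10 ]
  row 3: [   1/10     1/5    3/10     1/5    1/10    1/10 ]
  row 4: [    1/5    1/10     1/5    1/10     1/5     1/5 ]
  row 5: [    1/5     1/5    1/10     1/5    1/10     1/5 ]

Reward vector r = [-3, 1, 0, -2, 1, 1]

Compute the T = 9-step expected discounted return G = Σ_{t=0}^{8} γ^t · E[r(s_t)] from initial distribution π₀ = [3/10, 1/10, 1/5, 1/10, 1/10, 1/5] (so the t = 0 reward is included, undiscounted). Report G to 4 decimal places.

t=0: π = [0.3000, 0.1000, 0.2000, 0.1000, 0.1000, 0.2000], E[r] = -0.7000, γ^t·E[r] = -0.700000, running G = -0.700000
t=1: π = [0.2200, 0.1800, 0.1600, 0.1300, 0.1700, 0.1400], E[r] = -0.4300, γ^t·E[r] = -0.344000, running G = -1.044000
t=2: π = [0.2210, 0.1770, 0.1650, 0.1270, 0.1610, 0.1490], E[r] = -0.4300, γ^t·E[r] = -0.275200, running G = -1.319200
t=3: π = [0.2215, 0.1783, 0.1636, 0.1276, 0.1603, 0.1487], E[r] = -0.4324, γ^t·E[r] = -0.221389, running G = -1.540589
t=4: π = [0.2214, 0.1782, 0.1637, 0.1276, 0.1603, 0.1487], E[r] = -0.4323, γ^t·E[r] = -0.177074, running G = -1.717663
t=5: π = [0.2214, 0.1782, 0.1637, 0.1276, 0.1603, 0.1487], E[r] = -0.4323, γ^t·E[r] = -0.141659, running G = -1.859322
t=6: π = [0.2214, 0.1782, 0.1637, 0.1276, 0.1603, 0.1487], E[r] = -0.4323, γ^t·E[r] = -0.113328, running G = -1.972651
t=7: π = [0.2214, 0.1782, 0.1637, 0.1276, 0.1603, 0.1487], E[r] = -0.4323, γ^t·E[r] = -0.090663, running G = -2.063314
t=8: π = [0.2214, 0.1782, 0.1637, 0.1276, 0.1603, 0.1487], E[r] = -0.4323, γ^t·E[r] = -0.072530, running G = -2.135844

G = -2.1358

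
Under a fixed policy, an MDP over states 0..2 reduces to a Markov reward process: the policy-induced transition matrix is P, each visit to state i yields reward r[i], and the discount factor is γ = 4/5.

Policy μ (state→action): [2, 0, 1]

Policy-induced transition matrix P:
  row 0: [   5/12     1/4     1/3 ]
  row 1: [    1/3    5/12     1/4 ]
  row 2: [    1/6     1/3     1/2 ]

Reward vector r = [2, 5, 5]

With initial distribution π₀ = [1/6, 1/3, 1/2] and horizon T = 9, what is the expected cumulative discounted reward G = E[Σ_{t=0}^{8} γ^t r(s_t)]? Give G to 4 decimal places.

t=0: π = [0.1667, 0.3333, 0.5000], E[r] = 4.5000, γ^t·E[r] = 4.500000, running G = 4.500000
t=1: π = [0.2639, 0.3472, 0.3889], E[r] = 4.2083, γ^t·E[r] = 3.366667, running G = 7.866667
t=2: π = [0.2905, 0.3403, 0.3692], E[r] = 4.1285, γ^t·E[r] = 2.642222, running G = 10.508889
t=3: π = [0.2960, 0.3375, 0.3665], E[r] = 4.1120, γ^t·E[r] = 2.105333, running G = 12.614222
t=4: π = [0.2969, 0.3368, 0.3663], E[r] = 4.1093, γ^t·E[r] = 1.683151, running G = 14.297373
t=5: π = [0.2970, 0.3367, 0.3663], E[r] = 4.1089, γ^t·E[r] = 1.346411, running G = 15.643783
t=6: π = [0.2970, 0.3366, 0.3663], E[r] = 4.1089, γ^t·E[r] = 1.077124, running G = 16.720907
t=7: π = [0.2970, 0.3366, 0.3663], E[r] = 4.1089, γ^t·E[r] = 0.861700, running G = 17.582608
t=8: π = [0.2970, 0.3366, 0.3663], E[r] = 4.1089, γ^t·E[r] = 0.689361, running G = 18.271968

G = 18.2720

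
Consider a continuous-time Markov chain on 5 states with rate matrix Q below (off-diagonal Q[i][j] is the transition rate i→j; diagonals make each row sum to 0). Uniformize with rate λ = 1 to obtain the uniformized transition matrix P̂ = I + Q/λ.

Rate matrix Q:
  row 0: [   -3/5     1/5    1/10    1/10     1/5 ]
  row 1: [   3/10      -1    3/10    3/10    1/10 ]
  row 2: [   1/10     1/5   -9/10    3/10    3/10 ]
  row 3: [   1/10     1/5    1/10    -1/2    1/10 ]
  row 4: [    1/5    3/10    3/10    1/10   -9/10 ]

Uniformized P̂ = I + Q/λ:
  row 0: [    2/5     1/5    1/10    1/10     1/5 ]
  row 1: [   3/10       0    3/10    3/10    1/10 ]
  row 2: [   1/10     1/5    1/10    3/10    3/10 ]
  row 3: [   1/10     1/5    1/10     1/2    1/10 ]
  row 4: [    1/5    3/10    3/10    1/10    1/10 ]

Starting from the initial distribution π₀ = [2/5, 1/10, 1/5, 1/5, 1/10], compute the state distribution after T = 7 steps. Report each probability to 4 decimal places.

t=0: π = [0.4000, 0.1000, 0.2000, 0.2000, 0.1000]
t=1: π = [0.2500, 0.1900, 0.1400, 0.2400, 0.1800]
t=2: π = [0.2310, 0.1800, 0.1740, 0.2620, 0.1530]
t=3: π = [0.2206, 0.1793, 0.1666, 0.2756, 0.1579]
t=4: π = [0.2178, 0.1799, 0.1674, 0.2794, 0.1554]
t=5: π = [0.2169, 0.1796, 0.1671, 0.2812, 0.1553]
t=6: π = [0.2165, 0.1796, 0.1670, 0.2818, 0.1551]
t=7: π = [0.2164, 0.1796, 0.1669, 0.2820, 0.1550]

π = [0.2164, 0.1796, 0.1669, 0.2820, 0.1550]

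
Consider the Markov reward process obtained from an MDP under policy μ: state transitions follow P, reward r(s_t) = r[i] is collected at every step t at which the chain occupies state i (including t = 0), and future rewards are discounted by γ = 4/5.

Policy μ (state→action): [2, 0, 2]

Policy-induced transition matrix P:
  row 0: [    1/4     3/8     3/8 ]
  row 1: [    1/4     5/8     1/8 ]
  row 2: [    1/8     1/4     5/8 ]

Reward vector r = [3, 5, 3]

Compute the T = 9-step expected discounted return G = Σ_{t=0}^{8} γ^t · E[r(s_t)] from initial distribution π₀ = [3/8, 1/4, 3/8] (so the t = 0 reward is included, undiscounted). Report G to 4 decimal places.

G = 16.3059

t=0: π = [0.3750, 0.2500, 0.3750], E[r] = 3.5000, γ^t·E[r] = 3.500000, running G = 3.500000
t=1: π = [0.2031, 0.3906, 0.4063], E[r] = 3.7813, γ^t·E[r] = 3.025000, running G = 6.525000
t=2: π = [0.1992, 0.4219, 0.3789], E[r] = 3.8438, γ^t·E[r] = 2.460000, running G = 8.985000
t=3: π = [0.2026, 0.4331, 0.3643], E[r] = 3.8662, γ^t·E[r] = 1.979500, running G = 10.964500
t=4: π = [0.2045, 0.4377, 0.3578], E[r] = 3.8755, γ^t·E[r] = 1.587400, running G = 12.551900
t=5: π = [0.2053, 0.4397, 0.3550], E[r] = 3.8794, γ^t·E[r] = 1.271210, running G = 13.823110
t=6: π = [0.2056, 0.4406, 0.3538], E[r] = 3.8811, γ^t·E[r] = 1.017408, running G = 14.840518
t=7: π = [0.2058, 0.4409, 0.3533], E[r] = 3.8818, γ^t·E[r] = 0.814077, running G = 15.654595
t=8: π = [0.2058, 0.4411, 0.3531], E[r] = 3.8821, γ^t·E[r] = 0.651313, running G = 16.305907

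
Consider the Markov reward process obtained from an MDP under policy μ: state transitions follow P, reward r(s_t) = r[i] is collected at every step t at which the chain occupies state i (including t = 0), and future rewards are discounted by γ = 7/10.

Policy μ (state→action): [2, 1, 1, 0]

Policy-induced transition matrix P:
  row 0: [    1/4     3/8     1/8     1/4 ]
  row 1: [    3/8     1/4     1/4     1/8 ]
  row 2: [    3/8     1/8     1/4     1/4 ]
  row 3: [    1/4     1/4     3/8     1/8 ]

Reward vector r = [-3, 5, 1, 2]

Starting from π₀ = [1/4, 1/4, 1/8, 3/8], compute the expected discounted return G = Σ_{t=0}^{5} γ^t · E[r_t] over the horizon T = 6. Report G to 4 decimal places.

G = 3.3125

t=0: π = [0.2500, 0.2500, 0.1250, 0.3750], E[r] = 1.3750, γ^t·E[r] = 1.375000, running G = 1.375000
t=1: π = [0.2969, 0.2656, 0.2656, 0.1719], E[r] = 1.0469, γ^t·E[r] = 0.732813, running G = 2.107813
t=2: π = [0.3164, 0.2539, 0.2344, 0.1953], E[r] = 0.9453, γ^t·E[r] = 0.463203, running G = 2.571016
t=3: π = [0.3110, 0.2603, 0.2349, 0.1938], E[r] = 0.9907, γ^t·E[r] = 0.339818, running G = 2.910833
t=4: π = [0.3119, 0.2595, 0.2354, 0.1932], E[r] = 0.9838, γ^t·E[r] = 0.236202, running G = 3.147035
t=5: π = [0.3119, 0.2596, 0.2352, 0.1934], E[r] = 0.9842, γ^t·E[r] = 0.165421, running G = 3.312456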